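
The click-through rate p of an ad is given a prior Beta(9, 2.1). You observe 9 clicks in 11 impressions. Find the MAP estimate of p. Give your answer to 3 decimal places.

p̂_MAP = 0.846

Prior: Beta(9, 2.1).
Data: 9 successes in 11 trials. The binomial likelihood contributes p^9(1−p)^2, so the posterior is Beta(9+9, 2.1+2) = Beta(18, 4.1).
For Beta(a, b) with a, b > 1 the mode is (a−1)/(a+b−2) = 17/20.1 ≈ 0.846.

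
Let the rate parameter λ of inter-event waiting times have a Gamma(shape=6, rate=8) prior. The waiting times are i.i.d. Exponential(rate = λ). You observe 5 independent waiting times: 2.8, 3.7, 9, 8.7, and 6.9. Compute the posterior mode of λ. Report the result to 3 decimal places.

The Exponential(rate=λ) likelihood is ∝ λ^n e^(−λΣtᵢ). Here n = 5 and Σtᵢ = 2.8 + 3.7 + 9 + 8.7 + 6.9 = 31.1.
Posterior ∝ λ^5e^(−8λ) · λ^5e^(−31.1λ) = λ^10e^(−39.1λ), i.e. Gamma(11, 39.1).
Mode = (a−1)/b = 10/39.1 ≈ 0.256.

λ̂_MAP = 0.256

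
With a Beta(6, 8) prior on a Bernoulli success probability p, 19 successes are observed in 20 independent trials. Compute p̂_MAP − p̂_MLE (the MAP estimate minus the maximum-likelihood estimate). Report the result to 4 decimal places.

MAP − MLE = -0.2000

Posterior is Beta(25, 9); MAP = (25−1)/(34−2) = 24/32 ≈ 0.75000.
MLE ignores the prior: p̂_MLE = k/n = 19/20 ≈ 0.95000.
Difference = 24/32 − 19/20 = -1/5 ≈ -0.2000.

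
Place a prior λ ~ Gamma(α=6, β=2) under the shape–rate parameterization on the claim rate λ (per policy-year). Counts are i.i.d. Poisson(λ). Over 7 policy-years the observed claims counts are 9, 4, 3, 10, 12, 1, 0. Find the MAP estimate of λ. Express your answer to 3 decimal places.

Σxᵢ = 9+4+3+10+12+1+0 = 39, with n = 7.
Posterior ∝ λ^5e^(−2λ) · λ^39e^(−7λ) = λ^44e^(−9λ), i.e. Gamma(shape=45, rate=9).
The mode of a Gamma(a, b) with a ≥ 1 (shape–rate) is (a−1)/b = 44/9 ≈ 4.889.

λ̂_MAP = 4.889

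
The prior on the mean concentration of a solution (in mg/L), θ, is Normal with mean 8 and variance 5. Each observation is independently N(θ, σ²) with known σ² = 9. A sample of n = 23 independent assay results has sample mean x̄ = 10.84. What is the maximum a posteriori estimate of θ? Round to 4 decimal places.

n = 23, x̄ = 10.84.
For a Normal prior and Normal likelihood with known variance, the posterior is Normal; its mode equals its mean, the precision-weighted average.
Prior precision 1/σ₀² = 1/5 = 0.2; data precision n/σ² = 23/9.
θ̂ = (0.2·8 + (23/9)·10.84) / (0.2 + 23/9) = (6593/225)/(124/45) = 6593/620 ≈ 10.6339.

θ̂_MAP = 10.6339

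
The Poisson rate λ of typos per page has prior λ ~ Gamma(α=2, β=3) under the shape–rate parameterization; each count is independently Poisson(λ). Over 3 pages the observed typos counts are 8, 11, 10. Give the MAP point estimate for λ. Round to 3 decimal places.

λ̂_MAP = 5.000

Σxᵢ = 8+11+10 = 29, with n = 3.
Posterior ∝ λe^(−3λ) · λ^29e^(−3λ) = λ^30e^(−6λ), i.e. Gamma(shape=31, rate=6).
The mode of a Gamma(a, b) with a ≥ 1 (shape–rate) is (a−1)/b = 30/6 ≈ 5.000.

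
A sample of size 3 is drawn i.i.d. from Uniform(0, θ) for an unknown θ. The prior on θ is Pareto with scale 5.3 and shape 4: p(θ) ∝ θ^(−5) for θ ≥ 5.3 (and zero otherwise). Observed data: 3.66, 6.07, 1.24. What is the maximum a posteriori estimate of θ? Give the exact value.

θ̂_MAP = 6.07

The Uniform(0, θ) likelihood is θ^(−n) for θ ≥ max(xᵢ), zero otherwise. Here max(xᵢ) = 6.07.
Posterior ∝ θ^(−5) · θ^(−3) = θ^(−8) on θ ≥ max(5.3, 6.07) = 6.07.
This density is strictly decreasing in θ, so the posterior mode lies at the lower boundary of the support.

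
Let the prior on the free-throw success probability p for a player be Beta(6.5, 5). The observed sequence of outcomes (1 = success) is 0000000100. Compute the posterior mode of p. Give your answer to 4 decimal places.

p̂_MAP = 0.3333

Prior: Beta(6.5, 5).
Data: 1 success in 10 trials (from the sequence). The binomial likelihood contributes p(1−p)^9, so the posterior is Beta(6.5+1, 5+9) = Beta(7.5, 14).
For Beta(a, b) with a, b > 1 the mode is (a−1)/(a+b−2) = 6.5/19.5 ≈ 0.3333.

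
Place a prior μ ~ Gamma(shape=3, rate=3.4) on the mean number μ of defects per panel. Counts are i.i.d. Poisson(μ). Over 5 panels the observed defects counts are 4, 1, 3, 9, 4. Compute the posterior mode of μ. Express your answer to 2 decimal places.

μ̂_MAP = 2.74

Σxᵢ = 4+1+3+9+4 = 21, with n = 5.
Posterior ∝ μ^2e^(−3.4μ) · μ^21e^(−5μ) = μ^23e^(−8.4μ), i.e. Gamma(shape=24, rate=8.4).
The mode of a Gamma(a, b) with a ≥ 1 (shape–rate) is (a−1)/b = 23/8.4 ≈ 2.74.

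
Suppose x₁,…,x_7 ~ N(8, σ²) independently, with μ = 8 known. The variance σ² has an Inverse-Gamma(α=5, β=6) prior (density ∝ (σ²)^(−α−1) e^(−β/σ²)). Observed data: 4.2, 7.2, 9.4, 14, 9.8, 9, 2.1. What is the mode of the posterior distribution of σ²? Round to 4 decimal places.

Sum of squared deviations about the known mean: SS = (4.2−8)² + (7.2−8)² + (9.4−8)² + (14−8)² + (9.8−8)² + (9−8)² + (2.1−8)² = 92.09.
The Normal likelihood contributes (σ²)^(−n/2) exp(−SS/(2σ²)), so the posterior is Inverse-Gamma(α + n/2, β + SS/2) = Inverse-Gamma(8.5, 52.045).
The mode of Inverse-Gamma(a, b) is b/(a+1) = 52.045/9.5 ≈ 5.4784.

σ̂²_MAP = 5.4784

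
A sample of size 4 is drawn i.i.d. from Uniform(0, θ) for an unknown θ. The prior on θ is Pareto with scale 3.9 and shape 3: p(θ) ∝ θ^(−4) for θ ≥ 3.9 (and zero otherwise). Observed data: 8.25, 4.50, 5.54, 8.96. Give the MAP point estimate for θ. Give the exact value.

The Uniform(0, θ) likelihood is θ^(−n) for θ ≥ max(xᵢ), zero otherwise. Here max(xᵢ) = 8.96.
Posterior ∝ θ^(−4) · θ^(−4) = θ^(−8) on θ ≥ max(3.9, 8.96) = 8.96.
This density is strictly decreasing in θ, so the posterior mode lies at the lower boundary of the support.

θ̂_MAP = 8.96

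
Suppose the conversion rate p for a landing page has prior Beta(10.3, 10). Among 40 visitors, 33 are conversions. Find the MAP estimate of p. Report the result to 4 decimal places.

Prior: Beta(10.3, 10).
Data: 33 successes in 40 trials. The binomial likelihood contributes p^33(1−p)^7, so the posterior is Beta(10.3+33, 10+7) = Beta(43.3, 17).
For Beta(a, b) with a, b > 1 the mode is (a−1)/(a+b−2) = 42.3/58.3 ≈ 0.7256.

p̂_MAP = 0.7256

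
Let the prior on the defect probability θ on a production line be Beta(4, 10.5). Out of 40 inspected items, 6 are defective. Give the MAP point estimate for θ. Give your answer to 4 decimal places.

Prior: Beta(4, 10.5).
Data: 6 successes in 40 trials. The binomial likelihood contributes θ^6(1−θ)^34, so the posterior is Beta(4+6, 10.5+34) = Beta(10, 44.5).
For Beta(a, b) with a, b > 1 the mode is (a−1)/(a+b−2) = 9/52.5 ≈ 0.1714.

θ̂_MAP = 0.1714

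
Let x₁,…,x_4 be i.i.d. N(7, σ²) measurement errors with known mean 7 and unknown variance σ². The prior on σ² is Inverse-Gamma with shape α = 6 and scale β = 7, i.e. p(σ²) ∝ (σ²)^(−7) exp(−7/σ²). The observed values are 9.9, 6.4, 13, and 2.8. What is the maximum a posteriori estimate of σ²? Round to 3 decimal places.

σ̂²_MAP = 4.245

Sum of squared deviations about the known mean: SS = (9.9−7)² + (6.4−7)² + (13−7)² + (2.8−7)² = 62.41.
The Normal likelihood contributes (σ²)^(−n/2) exp(−SS/(2σ²)), so the posterior is Inverse-Gamma(α + n/2, β + SS/2) = Inverse-Gamma(8, 38.205).
The mode of Inverse-Gamma(a, b) is b/(a+1) = 38.205/9 ≈ 4.245.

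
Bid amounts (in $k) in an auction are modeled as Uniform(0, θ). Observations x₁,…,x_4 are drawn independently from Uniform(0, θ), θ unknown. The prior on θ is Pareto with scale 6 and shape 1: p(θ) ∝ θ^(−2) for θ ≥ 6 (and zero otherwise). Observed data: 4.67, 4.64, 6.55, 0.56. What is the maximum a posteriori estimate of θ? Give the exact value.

θ̂_MAP = 6.55

The Uniform(0, θ) likelihood is θ^(−n) for θ ≥ max(xᵢ), zero otherwise. Here max(xᵢ) = 6.55.
Posterior ∝ θ^(−2) · θ^(−4) = θ^(−6) on θ ≥ max(6, 6.55) = 6.55.
This density is strictly decreasing in θ, so the posterior mode lies at the lower boundary of the support.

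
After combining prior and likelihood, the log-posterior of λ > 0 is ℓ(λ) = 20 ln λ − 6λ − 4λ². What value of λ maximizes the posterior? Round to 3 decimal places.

ℓ'(λ) = 20/λ − 6 − 8λ. Setting this to zero and multiplying by λ: 8λ² + 6λ − 20 = 0.
λ = (−6 + √(6² + 4·8·20)) / (2·8) = (−6 + √676) / 16 = (−6 + 26)/16 = 5/4.
ℓ''(λ) = −20/λ² − 8 < 0, confirming a maximum.

λ̂_MAP = 1.250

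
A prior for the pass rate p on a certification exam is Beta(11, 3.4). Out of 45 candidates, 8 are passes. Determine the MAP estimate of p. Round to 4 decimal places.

Prior: Beta(11, 3.4).
Data: 8 successes in 45 trials. The binomial likelihood contributes p^8(1−p)^37, so the posterior is Beta(11+8, 3.4+37) = Beta(19, 40.4).
For Beta(a, b) with a, b > 1 the mode is (a−1)/(a+b−2) = 18/57.4 ≈ 0.3136.

p̂_MAP = 0.3136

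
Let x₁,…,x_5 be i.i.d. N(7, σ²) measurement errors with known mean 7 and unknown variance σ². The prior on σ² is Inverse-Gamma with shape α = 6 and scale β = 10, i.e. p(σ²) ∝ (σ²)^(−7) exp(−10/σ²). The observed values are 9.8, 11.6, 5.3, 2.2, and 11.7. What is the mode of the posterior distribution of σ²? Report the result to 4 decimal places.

Sum of squared deviations about the known mean: SS = (9.8−7)² + (11.6−7)² + (5.3−7)² + (2.2−7)² + (11.7−7)² = 77.02.
The Normal likelihood contributes (σ²)^(−n/2) exp(−SS/(2σ²)), so the posterior is Inverse-Gamma(α + n/2, β + SS/2) = Inverse-Gamma(8.5, 48.51).
The mode of Inverse-Gamma(a, b) is b/(a+1) = 48.51/9.5 ≈ 5.1063.

σ̂²_MAP = 5.1063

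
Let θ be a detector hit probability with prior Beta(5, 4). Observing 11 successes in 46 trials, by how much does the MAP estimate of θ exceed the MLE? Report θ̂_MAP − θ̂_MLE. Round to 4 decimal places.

MAP − MLE = 0.0439

Posterior is Beta(16, 39); MAP = (16−1)/(55−2) = 15/53 ≈ 0.28302.
MLE ignores the prior: θ̂_MLE = k/n = 11/46 ≈ 0.23913.
Difference = 15/53 − 11/46 = 107/2438 ≈ 0.0439.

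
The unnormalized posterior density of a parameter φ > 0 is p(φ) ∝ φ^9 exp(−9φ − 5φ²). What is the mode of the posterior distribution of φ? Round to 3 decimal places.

φ̂_MAP = 0.600

ℓ'(φ) = 9/φ − 9 − 10φ. Setting this to zero and multiplying by φ: 10φ² + 9φ − 9 = 0.
φ = (−9 + √(9² + 4·10·9)) / (2·10) = (−9 + √441) / 20 = (−9 + 21)/20 = 3/5.
ℓ''(φ) = −9/φ² − 10 < 0, confirming a maximum.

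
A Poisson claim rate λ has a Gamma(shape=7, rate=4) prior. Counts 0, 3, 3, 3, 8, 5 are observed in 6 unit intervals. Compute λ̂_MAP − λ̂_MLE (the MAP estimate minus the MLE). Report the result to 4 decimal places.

MAP − MLE = -0.8667

Σxᵢ = 22. Posterior is Gamma(29, 10); MAP = (29−1)/10 = 28/10 ≈ 2.80000.
MLE = x̄ = 22/6 ≈ 3.66667.
Difference = 28/10 − 22/6 = -13/15 ≈ -0.8667.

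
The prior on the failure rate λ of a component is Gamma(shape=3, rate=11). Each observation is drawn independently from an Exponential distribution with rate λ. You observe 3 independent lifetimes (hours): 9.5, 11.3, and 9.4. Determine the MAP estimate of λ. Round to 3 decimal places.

The Exponential(rate=λ) likelihood is ∝ λ^n e^(−λΣtᵢ). Here n = 3 and Σtᵢ = 9.5 + 11.3 + 9.4 = 30.2.
Posterior ∝ λ^2e^(−11λ) · λ^3e^(−30.2λ) = λ^5e^(−41.2λ), i.e. Gamma(6, 41.2).
Mode = (a−1)/b = 5/41.2 ≈ 0.121.

λ̂_MAP = 0.121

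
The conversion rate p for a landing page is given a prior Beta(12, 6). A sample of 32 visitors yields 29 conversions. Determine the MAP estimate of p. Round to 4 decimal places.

p̂_MAP = 0.8333

Prior: Beta(12, 6).
Data: 29 successes in 32 trials. The binomial likelihood contributes p^29(1−p)^3, so the posterior is Beta(12+29, 6+3) = Beta(41, 9).
For Beta(a, b) with a, b > 1 the mode is (a−1)/(a+b−2) = 40/48 ≈ 0.8333.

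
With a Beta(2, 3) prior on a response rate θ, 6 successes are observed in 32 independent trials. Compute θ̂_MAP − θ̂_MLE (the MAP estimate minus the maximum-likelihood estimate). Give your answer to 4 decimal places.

MAP − MLE = 0.0125

Posterior is Beta(8, 29); MAP = (8−1)/(37−2) = 7/35 ≈ 0.20000.
MLE ignores the prior: θ̂_MLE = k/n = 6/32 ≈ 0.18750.
Difference = 7/35 − 6/32 = 1/80 ≈ 0.0125.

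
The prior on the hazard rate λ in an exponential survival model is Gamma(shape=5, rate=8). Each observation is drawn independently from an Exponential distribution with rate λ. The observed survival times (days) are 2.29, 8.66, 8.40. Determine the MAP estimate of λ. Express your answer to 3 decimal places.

The Exponential(rate=λ) likelihood is ∝ λ^n e^(−λΣtᵢ). Here n = 3 and Σtᵢ = 2.29 + 8.66 + 8.40 = 19.35.
Posterior ∝ λ^4e^(−8λ) · λ^3e^(−19.35λ) = λ^7e^(−27.35λ), i.e. Gamma(8, 27.35).
Mode = (a−1)/b = 7/27.35 ≈ 0.256.

λ̂_MAP = 0.256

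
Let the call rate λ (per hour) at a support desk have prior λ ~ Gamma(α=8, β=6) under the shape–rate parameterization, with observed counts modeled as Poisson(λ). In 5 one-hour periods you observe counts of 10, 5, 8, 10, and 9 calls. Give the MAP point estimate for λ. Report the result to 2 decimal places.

Σxᵢ = 10+5+8+10+9 = 42, with n = 5.
Posterior ∝ λ^7e^(−6λ) · λ^42e^(−5λ) = λ^49e^(−11λ), i.e. Gamma(shape=50, rate=11).
The mode of a Gamma(a, b) with a ≥ 1 (shape–rate) is (a−1)/b = 49/11 ≈ 4.45.

λ̂_MAP = 4.45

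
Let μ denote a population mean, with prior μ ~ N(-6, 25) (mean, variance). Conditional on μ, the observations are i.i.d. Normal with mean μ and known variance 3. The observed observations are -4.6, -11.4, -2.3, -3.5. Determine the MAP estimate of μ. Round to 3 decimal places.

μ̂_MAP = -5.466

n = 4; x̄ = ((-4.6) + (-11.4) + (-2.3) + (-3.5))/4 = -21.8/4 = -5.45.
For a Normal prior and Normal likelihood with known variance, the posterior is Normal; its mode equals its mean, the precision-weighted average.
Prior precision 1/σ₀² = 1/25 = 0.04; data precision n/σ² = 4/3.
μ̂ = (0.04·(-6) + (4/3)·(-5.45)) / (0.04 + 4/3) = (-563/75)/(103/75) = -563/103 ≈ -5.466.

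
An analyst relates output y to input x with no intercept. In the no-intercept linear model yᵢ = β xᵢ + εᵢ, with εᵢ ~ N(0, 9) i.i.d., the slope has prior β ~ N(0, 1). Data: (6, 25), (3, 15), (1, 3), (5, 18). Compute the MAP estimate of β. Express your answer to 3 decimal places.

β̂_MAP = 3.600

log p(β | y) = −Σ(yᵢ − βxᵢ)²/(2·9) − β²/(2·1) + const.
Setting the derivative to zero: Σxᵢ(yᵢ − βxᵢ)/9 − β/1 = 0, so β = Σxᵢyᵢ / (Σxᵢ² + σ²/τ²).
Σxᵢyᵢ = 6·25 + 3·15 + 1·3 + 5·18 = 288; Σxᵢ² = 71; σ²/τ² = 9.
β̂_MAP = 288 / (71 + 9) = 288/80 ≈ 3.600.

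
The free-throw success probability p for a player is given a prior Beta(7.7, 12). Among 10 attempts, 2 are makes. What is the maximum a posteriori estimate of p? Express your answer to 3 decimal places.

Prior: Beta(7.7, 12).
Data: 2 successes in 10 trials. The binomial likelihood contributes p^2(1−p)^8, so the posterior is Beta(7.7+2, 12+8) = Beta(9.7, 20).
For Beta(a, b) with a, b > 1 the mode is (a−1)/(a+b−2) = 8.7/27.7 ≈ 0.314.

p̂_MAP = 0.314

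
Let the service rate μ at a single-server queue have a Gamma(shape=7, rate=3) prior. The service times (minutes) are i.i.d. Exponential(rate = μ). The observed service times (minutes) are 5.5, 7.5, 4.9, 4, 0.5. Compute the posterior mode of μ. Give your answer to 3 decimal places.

The Exponential(rate=μ) likelihood is ∝ μ^n e^(−μΣtᵢ). Here n = 5 and Σtᵢ = 5.5 + 7.5 + 4.9 + 4 + 0.5 = 22.4.
Posterior ∝ μ^6e^(−3μ) · μ^5e^(−22.4μ) = μ^11e^(−25.4μ), i.e. Gamma(12, 25.4).
Mode = (a−1)/b = 11/25.4 ≈ 0.433.

μ̂_MAP = 0.433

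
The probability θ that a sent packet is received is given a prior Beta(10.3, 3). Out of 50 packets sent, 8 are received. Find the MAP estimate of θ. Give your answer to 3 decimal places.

Prior: Beta(10.3, 3).
Data: 8 successes in 50 trials. The binomial likelihood contributes θ^8(1−θ)^42, so the posterior is Beta(10.3+8, 3+42) = Beta(18.3, 45).
For Beta(a, b) with a, b > 1 the mode is (a−1)/(a+b−2) = 17.3/61.3 ≈ 0.282.

θ̂_MAP = 0.282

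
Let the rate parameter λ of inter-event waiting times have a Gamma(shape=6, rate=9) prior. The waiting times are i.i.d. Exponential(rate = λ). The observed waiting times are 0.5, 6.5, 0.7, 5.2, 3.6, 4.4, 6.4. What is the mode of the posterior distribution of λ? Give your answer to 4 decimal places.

The Exponential(rate=λ) likelihood is ∝ λ^n e^(−λΣtᵢ). Here n = 7 and Σtᵢ = 0.5 + 6.5 + 0.7 + 5.2 + 3.6 + 4.4 + 6.4 = 27.3.
Posterior ∝ λ^5e^(−9λ) · λ^7e^(−27.3λ) = λ^12e^(−36.3λ), i.e. Gamma(13, 36.3).
Mode = (a−1)/b = 12/36.3 ≈ 0.3306.

λ̂_MAP = 0.3306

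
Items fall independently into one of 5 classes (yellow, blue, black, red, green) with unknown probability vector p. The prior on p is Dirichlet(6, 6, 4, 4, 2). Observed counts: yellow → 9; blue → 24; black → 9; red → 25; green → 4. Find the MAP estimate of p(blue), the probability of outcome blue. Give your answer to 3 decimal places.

The posterior is Dirichlet(αᵢ + nᵢ) = Dirichlet(15, 30, 13, 29, 6).
For a Dirichlet(a₁,…,a_K) with all aᵢ > 1, the mode has j-th component (aⱼ − 1)/(Σaᵢ − K).
Here Σaᵢ = 93 and K = 5, so p(blue) = (30 − 1)/(93 − 5) = 29/88 ≈ 0.330.

MAP estimate of p(blue) = 0.330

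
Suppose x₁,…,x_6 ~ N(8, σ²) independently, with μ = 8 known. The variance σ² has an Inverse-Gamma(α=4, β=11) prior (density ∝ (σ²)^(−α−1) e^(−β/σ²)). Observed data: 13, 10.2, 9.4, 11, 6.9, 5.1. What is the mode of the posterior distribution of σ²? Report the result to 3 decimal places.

σ̂²_MAP = 4.526

Sum of squared deviations about the known mean: SS = (13−8)² + (10.2−8)² + (9.4−8)² + (11−8)² + (6.9−8)² + (5.1−8)² = 50.42.
The Normal likelihood contributes (σ²)^(−n/2) exp(−SS/(2σ²)), so the posterior is Inverse-Gamma(α + n/2, β + SS/2) = Inverse-Gamma(7, 36.21).
The mode of Inverse-Gamma(a, b) is b/(a+1) = 36.21/8 ≈ 4.526.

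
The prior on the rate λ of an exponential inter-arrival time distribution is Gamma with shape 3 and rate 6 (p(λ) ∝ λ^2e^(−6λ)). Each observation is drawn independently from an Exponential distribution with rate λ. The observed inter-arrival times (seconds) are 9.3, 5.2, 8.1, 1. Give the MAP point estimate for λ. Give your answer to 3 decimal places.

λ̂_MAP = 0.203

The Exponential(rate=λ) likelihood is ∝ λ^n e^(−λΣtᵢ). Here n = 4 and Σtᵢ = 9.3 + 5.2 + 8.1 + 1 = 23.6.
Posterior ∝ λ^2e^(−6λ) · λ^4e^(−23.6λ) = λ^6e^(−29.6λ), i.e. Gamma(7, 29.6).
Mode = (a−1)/b = 6/29.6 ≈ 0.203.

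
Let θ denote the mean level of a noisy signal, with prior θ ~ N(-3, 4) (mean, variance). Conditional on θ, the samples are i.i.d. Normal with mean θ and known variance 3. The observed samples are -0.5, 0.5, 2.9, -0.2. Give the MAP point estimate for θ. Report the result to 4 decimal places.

θ̂_MAP = 0.0947

n = 4; x̄ = ((-0.5) + 0.5 + 2.9 + (-0.2))/4 = 2.7/4 = 0.675.
For a Normal prior and Normal likelihood with known variance, the posterior is Normal; its mode equals its mean, the precision-weighted average.
Prior precision 1/σ₀² = 1/4 = 0.25; data precision n/σ² = 4/3.
θ̂ = (0.25·(-3) + (4/3)·0.675) / (0.25 + 4/3) = 0.15/(19/12) = 9/95 ≈ 0.0947.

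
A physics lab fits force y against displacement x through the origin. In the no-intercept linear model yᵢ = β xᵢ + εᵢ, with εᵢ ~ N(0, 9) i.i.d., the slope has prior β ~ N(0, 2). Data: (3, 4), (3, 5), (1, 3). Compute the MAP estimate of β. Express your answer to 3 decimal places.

log p(β | y) = −Σ(yᵢ − βxᵢ)²/(2·9) − β²/(2·2) + const.
Setting the derivative to zero: Σxᵢ(yᵢ − βxᵢ)/9 − β/2 = 0, so β = Σxᵢyᵢ / (Σxᵢ² + σ²/τ²).
Σxᵢyᵢ = 3·4 + 3·5 + 1·3 = 30; Σxᵢ² = 19; σ²/τ² = 4.5.
β̂_MAP = 30 / (19 + 4.5) = 30/23.5 ≈ 1.277.

β̂_MAP = 1.277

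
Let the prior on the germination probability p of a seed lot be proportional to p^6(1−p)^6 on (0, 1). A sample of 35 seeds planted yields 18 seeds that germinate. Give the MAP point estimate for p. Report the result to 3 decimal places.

The prior density ∝ p^6(1−p)^6 is the kernel of Beta(7, 7).
Data: 18 successes in 35 trials. The binomial likelihood contributes p^18(1−p)^17, so the posterior is Beta(7+18, 7+17) = Beta(25, 24).
For Beta(a, b) with a, b > 1 the mode is (a−1)/(a+b−2) = 24/47 ≈ 0.511.

p̂_MAP = 0.511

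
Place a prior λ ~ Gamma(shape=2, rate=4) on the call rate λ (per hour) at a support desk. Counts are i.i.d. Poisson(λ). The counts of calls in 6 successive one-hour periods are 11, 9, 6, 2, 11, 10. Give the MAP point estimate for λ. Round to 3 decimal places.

λ̂_MAP = 5.000

Σxᵢ = 11+9+6+2+11+10 = 49, with n = 6.
Posterior ∝ λe^(−4λ) · λ^49e^(−6λ) = λ^50e^(−10λ), i.e. Gamma(shape=51, rate=10).
The mode of a Gamma(a, b) with a ≥ 1 (shape–rate) is (a−1)/b = 50/10 ≈ 5.000.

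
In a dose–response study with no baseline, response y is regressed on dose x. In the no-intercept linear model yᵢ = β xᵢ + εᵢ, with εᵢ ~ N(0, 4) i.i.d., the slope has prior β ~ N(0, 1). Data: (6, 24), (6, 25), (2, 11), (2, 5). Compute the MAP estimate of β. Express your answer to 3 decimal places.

β̂_MAP = 3.881

log p(β | y) = −Σ(yᵢ − βxᵢ)²/(2·4) − β²/(2·1) + const.
Setting the derivative to zero: Σxᵢ(yᵢ − βxᵢ)/4 − β/1 = 0, so β = Σxᵢyᵢ / (Σxᵢ² + σ²/τ²).
Σxᵢyᵢ = 6·24 + 6·25 + 2·11 + 2·5 = 326; Σxᵢ² = 80; σ²/τ² = 4.
β̂_MAP = 326 / (80 + 4) = 326/84 ≈ 3.881.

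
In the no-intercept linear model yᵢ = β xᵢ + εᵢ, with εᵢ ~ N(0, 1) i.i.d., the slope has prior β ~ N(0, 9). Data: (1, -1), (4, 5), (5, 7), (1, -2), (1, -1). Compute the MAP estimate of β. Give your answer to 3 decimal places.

log p(β | y) = −Σ(yᵢ − βxᵢ)²/(2·1) − β²/(2·9) + const.
Setting the derivative to zero: Σxᵢ(yᵢ − βxᵢ)/1 − β/9 = 0, so β = Σxᵢyᵢ / (Σxᵢ² + σ²/τ²).
Σxᵢyᵢ = 1·(-1) + 4·5 + 5·7 + 1·(-2) + 1·(-1) = 51; Σxᵢ² = 44; σ²/τ² = 1/9.
β̂_MAP = 51 / (44 + 1/9) = 51/(397/9) = 459/397 ≈ 1.156.

β̂_MAP = 1.156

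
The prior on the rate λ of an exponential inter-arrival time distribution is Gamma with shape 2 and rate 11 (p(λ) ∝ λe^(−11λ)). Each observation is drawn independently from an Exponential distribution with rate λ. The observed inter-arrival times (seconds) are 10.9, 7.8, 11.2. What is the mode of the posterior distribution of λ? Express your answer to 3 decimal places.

λ̂_MAP = 0.098

The Exponential(rate=λ) likelihood is ∝ λ^n e^(−λΣtᵢ). Here n = 3 and Σtᵢ = 10.9 + 7.8 + 11.2 = 29.9.
Posterior ∝ λe^(−11λ) · λ^3e^(−29.9λ) = λ^4e^(−40.9λ), i.e. Gamma(5, 40.9).
Mode = (a−1)/b = 4/40.9 ≈ 0.098.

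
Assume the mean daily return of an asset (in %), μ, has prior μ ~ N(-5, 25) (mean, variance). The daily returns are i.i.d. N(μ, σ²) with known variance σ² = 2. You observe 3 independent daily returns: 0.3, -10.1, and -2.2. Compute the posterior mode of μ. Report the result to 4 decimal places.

μ̂_MAP = -4.0260

n = 3; x̄ = (0.3 + (-10.1) + (-2.2))/3 = -12/3 = -4.
For a Normal prior and Normal likelihood with known variance, the posterior is Normal; its mode equals its mean, the precision-weighted average.
Prior precision 1/σ₀² = 1/25 = 0.04; data precision n/σ² = 3/2 = 1.5.
μ̂ = (0.04·(-5) + 1.5·(-4)) / (0.04 + 1.5) = (-6.2)/1.54 = -310/77 ≈ -4.0260.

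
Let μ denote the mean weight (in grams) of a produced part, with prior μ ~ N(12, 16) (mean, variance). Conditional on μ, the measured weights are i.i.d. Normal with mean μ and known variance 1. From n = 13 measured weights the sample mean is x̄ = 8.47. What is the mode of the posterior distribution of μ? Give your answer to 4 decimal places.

n = 13, x̄ = 8.47.
For a Normal prior and Normal likelihood with known variance, the posterior is Normal; its mode equals its mean, the precision-weighted average.
Prior precision 1/σ₀² = 1/16 = 0.0625; data precision n/σ² = 13/1 = 13.
μ̂ = (0.0625·12 + 13·8.47) / (0.0625 + 13) = 110.86/13.0625 = 44344/5225 ≈ 8.4869.

μ̂_MAP = 8.4869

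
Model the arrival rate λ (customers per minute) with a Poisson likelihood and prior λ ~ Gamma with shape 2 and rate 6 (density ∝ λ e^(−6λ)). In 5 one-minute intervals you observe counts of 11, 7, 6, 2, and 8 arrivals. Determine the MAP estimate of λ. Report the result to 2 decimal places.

λ̂_MAP = 3.18

Σxᵢ = 11+7+6+2+8 = 34, with n = 5.
Posterior ∝ λe^(−6λ) · λ^34e^(−5λ) = λ^35e^(−11λ), i.e. Gamma(shape=36, rate=11).
The mode of a Gamma(a, b) with a ≥ 1 (shape–rate) is (a−1)/b = 35/11 ≈ 3.18.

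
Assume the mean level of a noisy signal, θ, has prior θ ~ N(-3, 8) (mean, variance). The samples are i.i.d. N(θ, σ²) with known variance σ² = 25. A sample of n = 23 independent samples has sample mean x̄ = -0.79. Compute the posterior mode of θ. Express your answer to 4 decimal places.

n = 23, x̄ = -0.79.
For a Normal prior and Normal likelihood with known variance, the posterior is Normal; its mode equals its mean, the precision-weighted average.
Prior precision 1/σ₀² = 1/8 = 0.125; data precision n/σ² = 23/25 = 0.92.
θ̂ = (0.125·(-3) + 0.92·(-0.79)) / (0.125 + 0.92) = (-1.1018)/1.045 = -5509/5225 ≈ -1.0544.

θ̂_MAP = -1.0544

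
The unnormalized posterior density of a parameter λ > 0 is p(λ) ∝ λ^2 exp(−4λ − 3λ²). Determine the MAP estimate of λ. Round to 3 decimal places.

λ̂_MAP = 0.333

ℓ'(λ) = 2/λ − 4 − 6λ. Setting this to zero and multiplying by λ: 6λ² + 4λ − 2 = 0.
λ = (−4 + √(4² + 4·6·2)) / (2·6) = (−4 + √64) / 12 = (−4 + 8)/12 = 1/3.
ℓ''(λ) = −2/λ² − 6 < 0, confirming a maximum.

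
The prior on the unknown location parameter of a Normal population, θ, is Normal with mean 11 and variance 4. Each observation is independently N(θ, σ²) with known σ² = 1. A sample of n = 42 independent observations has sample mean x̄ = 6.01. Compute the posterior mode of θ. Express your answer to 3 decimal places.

θ̂_MAP = 6.040

n = 42, x̄ = 6.01.
For a Normal prior and Normal likelihood with known variance, the posterior is Normal; its mode equals its mean, the precision-weighted average.
Prior precision 1/σ₀² = 1/4 = 0.25; data precision n/σ² = 42/1 = 42.
θ̂ = (0.25·11 + 42·6.01) / (0.25 + 42) = 255.17/42.25 = 25517/4225 ≈ 6.040.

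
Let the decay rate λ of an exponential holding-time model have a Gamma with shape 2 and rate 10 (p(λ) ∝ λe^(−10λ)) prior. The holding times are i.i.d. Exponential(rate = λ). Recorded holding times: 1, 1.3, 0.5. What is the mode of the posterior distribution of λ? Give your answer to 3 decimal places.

The Exponential(rate=λ) likelihood is ∝ λ^n e^(−λΣtᵢ). Here n = 3 and Σtᵢ = 1 + 1.3 + 0.5 = 2.8.
Posterior ∝ λe^(−10λ) · λ^3e^(−2.8λ) = λ^4e^(−12.8λ), i.e. Gamma(5, 12.8).
Mode = (a−1)/b = 4/12.8 ≈ 0.313.

λ̂_MAP = 0.313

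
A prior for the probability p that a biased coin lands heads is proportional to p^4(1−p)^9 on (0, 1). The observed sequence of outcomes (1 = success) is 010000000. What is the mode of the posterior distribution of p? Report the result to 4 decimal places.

The prior density ∝ p^4(1−p)^9 is the kernel of Beta(5, 10).
Data: 1 success in 9 trials (from the sequence). The binomial likelihood contributes p(1−p)^8, so the posterior is Beta(5+1, 10+8) = Beta(6, 18).
For Beta(a, b) with a, b > 1 the mode is (a−1)/(a+b−2) = 5/22 ≈ 0.2273.

p̂_MAP = 0.2273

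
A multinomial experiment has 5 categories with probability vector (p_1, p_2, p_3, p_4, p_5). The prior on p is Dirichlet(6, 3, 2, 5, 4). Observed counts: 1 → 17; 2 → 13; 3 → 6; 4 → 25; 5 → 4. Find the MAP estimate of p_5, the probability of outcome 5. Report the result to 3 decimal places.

The posterior is Dirichlet(αᵢ + nᵢ) = Dirichlet(23, 16, 8, 30, 8).
For a Dirichlet(a₁,…,a_K) with all aᵢ > 1, the mode has j-th component (aⱼ − 1)/(Σaᵢ − K).
Here Σaᵢ = 85 and K = 5, so p_5 = (8 − 1)/(85 − 5) = 7/80 ≈ 0.088.

MAP estimate: 0.088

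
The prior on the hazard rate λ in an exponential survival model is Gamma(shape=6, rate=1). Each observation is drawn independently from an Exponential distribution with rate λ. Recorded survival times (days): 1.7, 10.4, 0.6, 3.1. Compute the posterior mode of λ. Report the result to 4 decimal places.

The Exponential(rate=λ) likelihood is ∝ λ^n e^(−λΣtᵢ). Here n = 4 and Σtᵢ = 1.7 + 10.4 + 0.6 + 3.1 = 15.8.
Posterior ∝ λ^5e^(−1λ) · λ^4e^(−15.8λ) = λ^9e^(−16.8λ), i.e. Gamma(10, 16.8).
Mode = (a−1)/b = 9/16.8 ≈ 0.5357.

λ̂_MAP = 0.5357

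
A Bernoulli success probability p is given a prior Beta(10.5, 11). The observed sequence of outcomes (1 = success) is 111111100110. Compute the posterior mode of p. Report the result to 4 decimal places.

Prior: Beta(10.5, 11).
Data: 9 successes in 12 trials (from the sequence). The binomial likelihood contributes p^9(1−p)^3, so the posterior is Beta(10.5+9, 11+3) = Beta(19.5, 14).
For Beta(a, b) with a, b > 1 the mode is (a−1)/(a+b−2) = 18.5/31.5 ≈ 0.5873.

p̂_MAP = 0.5873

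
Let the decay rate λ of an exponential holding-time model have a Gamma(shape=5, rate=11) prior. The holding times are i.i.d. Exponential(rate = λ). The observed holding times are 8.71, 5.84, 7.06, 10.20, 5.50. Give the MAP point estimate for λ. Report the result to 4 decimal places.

λ̂_MAP = 0.1863

The Exponential(rate=λ) likelihood is ∝ λ^n e^(−λΣtᵢ). Here n = 5 and Σtᵢ = 8.71 + 5.84 + 7.06 + 10.20 + 5.50 = 37.31.
Posterior ∝ λ^4e^(−11λ) · λ^5e^(−37.31λ) = λ^9e^(−48.31λ), i.e. Gamma(10, 48.31).
Mode = (a−1)/b = 9/48.31 ≈ 0.1863.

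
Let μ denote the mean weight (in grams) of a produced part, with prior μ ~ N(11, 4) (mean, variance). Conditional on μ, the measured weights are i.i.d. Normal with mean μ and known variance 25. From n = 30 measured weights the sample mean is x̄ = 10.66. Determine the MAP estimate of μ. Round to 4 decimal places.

n = 30, x̄ = 10.66.
For a Normal prior and Normal likelihood with known variance, the posterior is Normal; its mode equals its mean, the precision-weighted average.
Prior precision 1/σ₀² = 1/4 = 0.25; data precision n/σ² = 30/25 = 1.2.
μ̂ = (0.25·11 + 1.2·10.66) / (0.25 + 1.2) = 15.542/1.45 = 7771/725 ≈ 10.7186.

μ̂_MAP = 10.7186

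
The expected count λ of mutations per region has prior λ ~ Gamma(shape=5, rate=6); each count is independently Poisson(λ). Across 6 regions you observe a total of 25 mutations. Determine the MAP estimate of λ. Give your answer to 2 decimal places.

Σxᵢ = 25, n = 6.
Posterior ∝ λ^4e^(−6λ) · λ^25e^(−6λ) = λ^29e^(−12λ), i.e. Gamma(shape=30, rate=12).
The mode of a Gamma(a, b) with a ≥ 1 (shape–rate) is (a−1)/b = 29/12 ≈ 2.42.

λ̂_MAP = 2.42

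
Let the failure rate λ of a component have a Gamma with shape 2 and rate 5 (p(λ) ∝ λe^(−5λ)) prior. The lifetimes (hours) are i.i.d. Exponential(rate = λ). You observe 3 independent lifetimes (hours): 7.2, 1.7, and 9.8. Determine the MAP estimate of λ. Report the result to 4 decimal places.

λ̂_MAP = 0.1688

The Exponential(rate=λ) likelihood is ∝ λ^n e^(−λΣtᵢ). Here n = 3 and Σtᵢ = 7.2 + 1.7 + 9.8 = 18.7.
Posterior ∝ λe^(−5λ) · λ^3e^(−18.7λ) = λ^4e^(−23.7λ), i.e. Gamma(5, 23.7).
Mode = (a−1)/b = 4/23.7 ≈ 0.1688.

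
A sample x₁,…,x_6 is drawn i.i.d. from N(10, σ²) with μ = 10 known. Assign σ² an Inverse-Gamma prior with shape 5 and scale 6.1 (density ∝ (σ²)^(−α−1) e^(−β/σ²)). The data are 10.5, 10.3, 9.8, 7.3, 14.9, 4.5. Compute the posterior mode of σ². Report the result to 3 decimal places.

σ̂²_MAP = 4.118

Sum of squared deviations about the known mean: SS = (10.5−10)² + (10.3−10)² + (9.8−10)² + (7.3−10)² + (14.9−10)² + (4.5−10)² = 61.93.
The Normal likelihood contributes (σ²)^(−n/2) exp(−SS/(2σ²)), so the posterior is Inverse-Gamma(α + n/2, β + SS/2) = Inverse-Gamma(8, 37.065).
The mode of Inverse-Gamma(a, b) is b/(a+1) = 37.065/9 ≈ 4.118.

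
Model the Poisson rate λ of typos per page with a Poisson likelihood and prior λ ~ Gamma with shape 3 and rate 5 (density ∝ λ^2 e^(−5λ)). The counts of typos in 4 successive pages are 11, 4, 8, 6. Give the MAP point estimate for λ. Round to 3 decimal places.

Σxᵢ = 11+4+8+6 = 29, with n = 4.
Posterior ∝ λ^2e^(−5λ) · λ^29e^(−4λ) = λ^31e^(−9λ), i.e. Gamma(shape=32, rate=9).
The mode of a Gamma(a, b) with a ≥ 1 (shape–rate) is (a−1)/b = 31/9 ≈ 3.444.

λ̂_MAP = 3.444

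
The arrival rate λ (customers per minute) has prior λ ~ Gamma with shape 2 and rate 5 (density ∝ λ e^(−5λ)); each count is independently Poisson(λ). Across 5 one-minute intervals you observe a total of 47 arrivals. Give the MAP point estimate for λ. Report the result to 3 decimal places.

Σxᵢ = 47, n = 5.
Posterior ∝ λe^(−5λ) · λ^47e^(−5λ) = λ^48e^(−10λ), i.e. Gamma(shape=49, rate=10).
The mode of a Gamma(a, b) with a ≥ 1 (shape–rate) is (a−1)/b = 48/10 ≈ 4.800.

λ̂_MAP = 4.800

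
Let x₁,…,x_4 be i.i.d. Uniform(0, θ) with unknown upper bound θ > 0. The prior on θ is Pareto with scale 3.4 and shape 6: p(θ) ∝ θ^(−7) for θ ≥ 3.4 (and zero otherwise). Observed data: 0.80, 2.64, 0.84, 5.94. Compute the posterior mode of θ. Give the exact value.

The Uniform(0, θ) likelihood is θ^(−n) for θ ≥ max(xᵢ), zero otherwise. Here max(xᵢ) = 5.94.
Posterior ∝ θ^(−7) · θ^(−4) = θ^(−11) on θ ≥ max(3.4, 5.94) = 5.94.
This density is strictly decreasing in θ, so the posterior mode lies at the lower boundary of the support.

θ̂_MAP = 5.94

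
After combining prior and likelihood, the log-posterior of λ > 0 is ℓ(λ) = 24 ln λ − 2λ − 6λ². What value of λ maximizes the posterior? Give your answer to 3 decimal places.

λ̂_MAP = 1.333

ℓ'(λ) = 24/λ − 2 − 12λ. Setting this to zero and multiplying by λ: 12λ² + 2λ − 24 = 0.
λ = (−2 + √(2² + 4·12·24)) / (2·12) = (−2 + √1156) / 24 = (−2 + 34)/24 = 4/3.
ℓ''(λ) = −24/λ² − 12 < 0, confirming a maximum.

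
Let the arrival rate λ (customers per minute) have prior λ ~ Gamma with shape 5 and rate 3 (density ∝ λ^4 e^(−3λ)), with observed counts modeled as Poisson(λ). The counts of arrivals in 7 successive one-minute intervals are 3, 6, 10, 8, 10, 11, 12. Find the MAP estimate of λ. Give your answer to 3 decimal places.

Σxᵢ = 3+6+10+8+10+11+12 = 60, with n = 7.
Posterior ∝ λ^4e^(−3λ) · λ^60e^(−7λ) = λ^64e^(−10λ), i.e. Gamma(shape=65, rate=10).
The mode of a Gamma(a, b) with a ≥ 1 (shape–rate) is (a−1)/b = 64/10 ≈ 6.400.

λ̂_MAP = 6.400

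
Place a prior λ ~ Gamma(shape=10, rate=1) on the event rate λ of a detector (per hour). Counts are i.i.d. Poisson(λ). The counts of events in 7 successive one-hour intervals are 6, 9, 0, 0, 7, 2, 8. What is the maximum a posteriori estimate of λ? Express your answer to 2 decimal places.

λ̂_MAP = 5.13

Σxᵢ = 6+9+0+0+7+2+8 = 32, with n = 7.
Posterior ∝ λ^9e^(−1λ) · λ^32e^(−7λ) = λ^41e^(−8λ), i.e. Gamma(shape=42, rate=8).
The mode of a Gamma(a, b) with a ≥ 1 (shape–rate) is (a−1)/b = 41/8 ≈ 5.13.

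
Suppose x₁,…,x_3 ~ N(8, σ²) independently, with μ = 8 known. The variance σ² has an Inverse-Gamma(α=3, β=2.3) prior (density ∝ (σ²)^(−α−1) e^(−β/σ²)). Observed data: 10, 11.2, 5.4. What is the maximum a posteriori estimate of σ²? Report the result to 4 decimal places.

Sum of squared deviations about the known mean: SS = (10−8)² + (11.2−8)² + (5.4−8)² = 21.
The Normal likelihood contributes (σ²)^(−n/2) exp(−SS/(2σ²)), so the posterior is Inverse-Gamma(α + n/2, β + SS/2) = Inverse-Gamma(4.5, 12.8).
The mode of Inverse-Gamma(a, b) is b/(a+1) = 12.8/5.5 ≈ 2.3273.

σ̂²_MAP = 2.3273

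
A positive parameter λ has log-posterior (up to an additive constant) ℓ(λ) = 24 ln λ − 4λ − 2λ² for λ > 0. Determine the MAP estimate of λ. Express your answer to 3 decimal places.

λ̂_MAP = 2.000

ℓ'(λ) = 24/λ − 4 − 4λ. Setting this to zero and multiplying by λ: 4λ² + 4λ − 24 = 0.
λ = (−4 + √(4² + 4·4·24)) / (2·4) = (−4 + √400) / 8 = (−4 + 20)/8 = 2.
ℓ''(λ) = −24/λ² − 4 < 0, confirming a maximum.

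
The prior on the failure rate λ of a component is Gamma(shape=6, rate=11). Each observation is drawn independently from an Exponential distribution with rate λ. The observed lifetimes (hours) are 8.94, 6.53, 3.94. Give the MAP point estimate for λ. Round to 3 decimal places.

λ̂_MAP = 0.263

The Exponential(rate=λ) likelihood is ∝ λ^n e^(−λΣtᵢ). Here n = 3 and Σtᵢ = 8.94 + 6.53 + 3.94 = 19.41.
Posterior ∝ λ^5e^(−11λ) · λ^3e^(−19.41λ) = λ^8e^(−30.41λ), i.e. Gamma(9, 30.41).
Mode = (a−1)/b = 8/30.41 ≈ 0.263.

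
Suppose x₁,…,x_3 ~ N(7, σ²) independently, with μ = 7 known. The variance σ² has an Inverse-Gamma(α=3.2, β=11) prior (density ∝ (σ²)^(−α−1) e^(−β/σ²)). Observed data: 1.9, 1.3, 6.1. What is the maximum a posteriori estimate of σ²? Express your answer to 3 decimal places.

Sum of squared deviations about the known mean: SS = (1.9−7)² + (1.3−7)² + (6.1−7)² = 59.31.
The Normal likelihood contributes (σ²)^(−n/2) exp(−SS/(2σ²)), so the posterior is Inverse-Gamma(α + n/2, β + SS/2) = Inverse-Gamma(4.7, 40.655).
The mode of Inverse-Gamma(a, b) is b/(a+1) = 40.655/5.7 ≈ 7.132.

σ̂²_MAP = 7.132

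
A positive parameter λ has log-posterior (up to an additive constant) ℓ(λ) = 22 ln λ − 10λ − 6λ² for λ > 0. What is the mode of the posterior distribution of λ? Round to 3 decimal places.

ℓ'(λ) = 22/λ − 10 − 12λ. Setting this to zero and multiplying by λ: 12λ² + 10λ − 22 = 0.
λ = (−10 + √(10² + 4·12·22)) / (2·12) = (−10 + √1156) / 24 = (−10 + 34)/24 = 1.
ℓ''(λ) = −22/λ² − 12 < 0, confirming a maximum.

λ̂_MAP = 1.000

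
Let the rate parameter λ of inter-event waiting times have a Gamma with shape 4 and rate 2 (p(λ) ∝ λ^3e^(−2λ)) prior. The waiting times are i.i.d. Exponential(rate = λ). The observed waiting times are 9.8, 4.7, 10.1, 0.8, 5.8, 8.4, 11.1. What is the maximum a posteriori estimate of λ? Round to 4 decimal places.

The Exponential(rate=λ) likelihood is ∝ λ^n e^(−λΣtᵢ). Here n = 7 and Σtᵢ = 9.8 + 4.7 + 10.1 + 0.8 + 5.8 + 8.4 + 11.1 = 50.7.
Posterior ∝ λ^3e^(−2λ) · λ^7e^(−50.7λ) = λ^10e^(−52.7λ), i.e. Gamma(11, 52.7).
Mode = (a−1)/b = 10/52.7 ≈ 0.1898.

λ̂_MAP = 0.1898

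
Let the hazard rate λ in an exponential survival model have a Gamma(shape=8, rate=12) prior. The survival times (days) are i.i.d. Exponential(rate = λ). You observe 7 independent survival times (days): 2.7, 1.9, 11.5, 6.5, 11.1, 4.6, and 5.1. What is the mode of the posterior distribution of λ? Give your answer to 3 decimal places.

The Exponential(rate=λ) likelihood is ∝ λ^n e^(−λΣtᵢ). Here n = 7 and Σtᵢ = 2.7 + 1.9 + 11.5 + 6.5 + 11.1 + 4.6 + 5.1 = 43.4.
Posterior ∝ λ^7e^(−12λ) · λ^7e^(−43.4λ) = λ^14e^(−55.4λ), i.e. Gamma(15, 55.4).
Mode = (a−1)/b = 14/55.4 ≈ 0.253.

λ̂_MAP = 0.253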